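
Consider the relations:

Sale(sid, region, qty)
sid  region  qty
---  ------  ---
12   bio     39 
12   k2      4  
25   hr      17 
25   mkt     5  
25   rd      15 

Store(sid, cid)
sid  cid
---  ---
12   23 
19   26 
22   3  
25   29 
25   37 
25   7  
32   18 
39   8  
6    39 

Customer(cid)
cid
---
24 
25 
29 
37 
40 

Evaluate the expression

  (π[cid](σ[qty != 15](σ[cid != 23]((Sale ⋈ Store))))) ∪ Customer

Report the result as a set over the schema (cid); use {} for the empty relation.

{24, 25, 29, 37, 40, 7}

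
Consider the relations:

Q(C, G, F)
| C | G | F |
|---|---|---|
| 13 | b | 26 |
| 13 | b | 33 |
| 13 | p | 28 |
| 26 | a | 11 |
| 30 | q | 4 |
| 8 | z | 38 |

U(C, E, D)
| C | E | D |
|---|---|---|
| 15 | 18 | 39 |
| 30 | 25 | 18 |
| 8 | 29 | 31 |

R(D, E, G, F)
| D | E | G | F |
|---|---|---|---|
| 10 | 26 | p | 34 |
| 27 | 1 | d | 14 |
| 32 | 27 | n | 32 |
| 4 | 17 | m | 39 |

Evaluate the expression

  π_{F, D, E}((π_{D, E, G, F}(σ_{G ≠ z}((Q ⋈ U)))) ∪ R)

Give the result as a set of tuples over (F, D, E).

{(14, 27, 1), (32, 32, 27), (34, 10, 26), (39, 4, 17), (4, 18, 25)}

Natural join on C: {(30, q, 4, 25, 18), (8, z, 38, 29, 31)}
Selection G ≠ z: {(30, q, 4, 25, 18)}
π[D, E, G, F]: project onto (D, E, G, F) → {(18, 25, q, 4)}
Union: {(18, 25, q, 4)} with {(10, 26, p, 34), (27, 1, d, 14), (32, 27, n, 32), (4, 17, m, 39)} → {(10, 26, p, 34), (18, 25, q, 4), (27, 1, d, 14), (32, 27, n, 32), (4, 17, m, 39)}
π[F, D, E]: project onto (F, D, E) → {(14, 27, 1), (32, 32, 27), (34, 10, 26), (39, 4, 17), (4, 18, 25)}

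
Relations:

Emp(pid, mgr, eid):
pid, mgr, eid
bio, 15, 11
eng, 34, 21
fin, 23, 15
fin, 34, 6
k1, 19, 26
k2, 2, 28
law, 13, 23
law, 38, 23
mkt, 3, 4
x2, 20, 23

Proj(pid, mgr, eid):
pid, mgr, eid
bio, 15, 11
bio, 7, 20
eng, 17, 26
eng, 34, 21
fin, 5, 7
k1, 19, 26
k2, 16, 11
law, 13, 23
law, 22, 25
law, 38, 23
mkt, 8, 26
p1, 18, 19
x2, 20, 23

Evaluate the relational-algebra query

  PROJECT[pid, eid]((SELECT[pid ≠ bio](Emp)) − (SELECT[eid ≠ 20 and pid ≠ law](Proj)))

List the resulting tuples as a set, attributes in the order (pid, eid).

{(fin, 15), (fin, 6), (k2, 28), (law, 23), (mkt, 4)}

Selection pid ≠ bio: {(eng, 34, 21), (fin, 23, 15), (fin, 34, 6), (k1, 19, 26), (k2, 2, 28), (law, 13, 23), (law, 38, 23), (mkt, 3, 4), (x2, 20, 23)}
Selection eid ≠ 20 and pid ≠ law: {(bio, 15, 11), (eng, 17, 26), (eng, 34, 21), (fin, 5, 7), (k1, 19, 26), (k2, 16, 11), (mkt, 8, 26), (p1, 18, 19), (x2, 20, 23)}
Set difference of the two operands is {(fin, 23, 15), (fin, 34, 6), (k2, 2, 28), (law, 13, 23), (law, 38, 23), (mkt, 3, 4)}.
π[pid, eid]: project onto (pid, eid) (1 duplicate(s) eliminated) → {(fin, 15), (fin, 6), (k2, 28), (law, 23), (mkt, 4)}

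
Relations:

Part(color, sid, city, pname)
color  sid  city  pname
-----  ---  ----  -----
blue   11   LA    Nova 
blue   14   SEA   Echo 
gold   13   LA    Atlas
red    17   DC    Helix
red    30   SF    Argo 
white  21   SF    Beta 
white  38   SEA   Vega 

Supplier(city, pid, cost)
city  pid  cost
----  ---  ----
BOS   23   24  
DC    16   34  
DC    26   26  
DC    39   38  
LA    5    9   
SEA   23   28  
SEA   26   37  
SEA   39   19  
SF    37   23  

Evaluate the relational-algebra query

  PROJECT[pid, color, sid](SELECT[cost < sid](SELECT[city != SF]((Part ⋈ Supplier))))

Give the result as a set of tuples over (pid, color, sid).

Natural join on city: {(blue, 11, LA, Nova, 5, 9), (blue, 14, SEA, Echo, 23, 28), (blue, 14, SEA, Echo, 26, 37), (blue, 14, SEA, Echo, 39, 19), (gold, 13, LA, Atlas, 5, 9), (red, 17, DC, Helix, 16, 34), (red, 17, DC, Helix, 26, 26), (red, 17, DC, Helix, 39, 38), (red, 30, SF, Argo, 37, 23), (white, 21, SF, Beta, 37, 23), (white, 38, SEA, Vega, 23, 28), (white, 38, SEA, Vega, 26, 37), (white, 38, SEA, Vega, 39, 19)}
Selection city != SF: {(blue, 11, LA, Nova, 5, 9), (blue, 14, SEA, Echo, 23, 28), (blue, 14, SEA, Echo, 26, 37), (blue, 14, SEA, Echo, 39, 19), (gold, 13, LA, Atlas, 5, 9), (red, 17, DC, Helix, 16, 34), (red, 17, DC, Helix, 26, 26), (red, 17, DC, Helix, 39, 38), (white, 38, SEA, Vega, 23, 28), (white, 38, SEA, Vega, 26, 37), (white, 38, SEA, Vega, 39, 19)}
Selection cost < sid: {(blue, 11, LA, Nova, 5, 9), (gold, 13, LA, Atlas, 5, 9), (white, 38, SEA, Vega, 23, 28), (white, 38, SEA, Vega, 26, 37), (white, 38, SEA, Vega, 39, 19)}
Keep only column(s) pid, color, sid: {(23, white, 38), (26, white, 38), (39, white, 38), (5, blue, 11), (5, gold, 13)}

{(23, white, 38), (26, white, 38), (39, white, 38), (5, blue, 11), (5, gold, 13)}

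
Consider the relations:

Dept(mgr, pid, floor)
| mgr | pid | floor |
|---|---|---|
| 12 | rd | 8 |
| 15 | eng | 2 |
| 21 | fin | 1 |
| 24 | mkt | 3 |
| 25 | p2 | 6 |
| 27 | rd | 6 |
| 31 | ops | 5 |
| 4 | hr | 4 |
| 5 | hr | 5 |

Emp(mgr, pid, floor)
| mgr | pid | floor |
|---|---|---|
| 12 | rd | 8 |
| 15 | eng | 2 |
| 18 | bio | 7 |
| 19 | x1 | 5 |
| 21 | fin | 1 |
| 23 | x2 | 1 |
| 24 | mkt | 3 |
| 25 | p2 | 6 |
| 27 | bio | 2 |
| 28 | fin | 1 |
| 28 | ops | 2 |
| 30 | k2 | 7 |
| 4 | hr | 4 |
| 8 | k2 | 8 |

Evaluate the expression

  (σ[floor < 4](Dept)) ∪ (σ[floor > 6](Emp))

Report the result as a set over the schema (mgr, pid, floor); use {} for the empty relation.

Apply σ_{floor < 4}; surviving tuples: {(15, eng, 2), (21, fin, 1), (24, mkt, 3)}
Apply σ_{floor > 6}; surviving tuples: {(12, rd, 8), (18, bio, 7), (30, k2, 7), (8, k2, 8)}
Union: {(15, eng, 2), (21, fin, 1), (24, mkt, 3)} with {(12, rd, 8), (18, bio, 7), (30, k2, 7), (8, k2, 8)} → {(12, rd, 8), (15, eng, 2), (18, bio, 7), (21, fin, 1), (24, mkt, 3), (30, k2, 7), (8, k2, 8)}

{(12, rd, 8), (15, eng, 2), (18, bio, 7), (21, fin, 1), (24, mkt, 3), (30, k2, 7), (8, k2, 8)}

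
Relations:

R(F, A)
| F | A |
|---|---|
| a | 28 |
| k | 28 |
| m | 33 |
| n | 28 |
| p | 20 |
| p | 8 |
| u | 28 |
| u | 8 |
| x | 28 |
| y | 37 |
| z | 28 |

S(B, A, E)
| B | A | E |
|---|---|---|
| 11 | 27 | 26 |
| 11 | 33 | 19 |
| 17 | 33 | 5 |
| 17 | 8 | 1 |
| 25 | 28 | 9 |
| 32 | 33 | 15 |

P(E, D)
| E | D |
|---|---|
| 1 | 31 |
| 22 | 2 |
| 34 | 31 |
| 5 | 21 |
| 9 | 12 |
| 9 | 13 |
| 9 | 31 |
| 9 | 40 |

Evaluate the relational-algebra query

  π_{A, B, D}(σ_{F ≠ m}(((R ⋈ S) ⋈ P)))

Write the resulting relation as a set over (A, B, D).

Joining R and S on A yields {(a, 28, 25, 9), (k, 28, 25, 9), (m, 33, 11, 19), (m, 33, 17, 5), (m, 33, 32, 15), (n, 28, 25, 9), (p, 8, 17, 1), (u, 28, 25, 9), (u, 8, 17, 1), (x, 28, 25, 9), (z, 28, 25, 9)}.
Joining (R ⋈ S) and P on E yields {(a, 28, 25, 9, 12), (a, 28, 25, 9, 13), (a, 28, 25, 9, 31), (a, 28, 25, 9, 40), (k, 28, 25, 9, 12), (k, 28, 25, 9, 13), (k, 28, 25, 9, 31), (k, 28, 25, 9, 40), (m, 33, 17, 5, 21), (n, 28, 25, 9, 12), (n, 28, 25, 9, 13), (n, 28, 25, 9, 31), (n, 28, 25, 9, 40), (p, 8, 17, 1, 31), (u, 28, 25, 9, 12), (u, 28, 25, 9, 13), (u, 28, 25, 9, 31), (u, 28, 25, 9, 40), (u, 8, 17, 1, 31), (x, 28, 25, 9, 12), (x, 28, 25, 9, 13), (x, 28, 25, 9, 31), (x, 28, 25, 9, 40), (z, 28, 25, 9, 12), (z, 28, 25, 9, 13), (z, 28, 25, 9, 31), (z, 28, 25, 9, 40)}.
Apply σ_{F ≠ m}; surviving tuples: {(a, 28, 25, 9, 12), (a, 28, 25, 9, 13), (a, 28, 25, 9, 31), (a, 28, 25, 9, 40), (k, 28, 25, 9, 12), (k, 28, 25, 9, 13), (k, 28, 25, 9, 31), (k, 28, 25, 9, 40), (n, 28, 25, 9, 12), (n, 28, 25, 9, 13), (n, 28, 25, 9, 31), (n, 28, 25, 9, 40), (p, 8, 17, 1, 31), (u, 28, 25, 9, 12), (u, 28, 25, 9, 13), (u, 28, 25, 9, 31), (u, 28, 25, 9, 40), (u, 8, 17, 1, 31), (x, 28, 25, 9, 12), (x, 28, 25, 9, 13), (x, 28, 25, 9, 31), (x, 28, 25, 9, 40), (z, 28, 25, 9, 12), (z, 28, 25, 9, 13), (z, 28, 25, 9, 31), (z, 28, 25, 9, 40)}
Projecting to A, B, D (21 duplicate(s) eliminated): {(28, 25, 12), (28, 25, 13), (28, 25, 31), (28, 25, 40), (8, 17, 31)}

{(28, 25, 12), (28, 25, 13), (28, 25, 31), (28, 25, 40), (8, 17, 31)}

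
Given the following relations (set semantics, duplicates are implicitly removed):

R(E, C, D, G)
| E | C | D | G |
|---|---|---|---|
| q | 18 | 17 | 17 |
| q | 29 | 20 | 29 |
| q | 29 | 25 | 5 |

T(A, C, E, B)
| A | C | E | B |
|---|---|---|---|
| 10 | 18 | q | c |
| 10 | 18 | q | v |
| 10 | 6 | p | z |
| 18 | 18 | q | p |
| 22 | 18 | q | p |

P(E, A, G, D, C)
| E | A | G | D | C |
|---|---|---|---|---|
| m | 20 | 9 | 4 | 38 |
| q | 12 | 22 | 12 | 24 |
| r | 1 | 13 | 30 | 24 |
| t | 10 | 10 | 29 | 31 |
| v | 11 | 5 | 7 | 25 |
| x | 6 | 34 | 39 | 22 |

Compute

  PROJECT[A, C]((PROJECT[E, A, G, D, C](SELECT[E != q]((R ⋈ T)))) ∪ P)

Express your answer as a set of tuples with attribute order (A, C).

{(1, 24), (10, 31), (11, 25), (12, 24), (20, 38), (6, 22)}

R ⋈ T (natural join on E, C): {(q, 18, 17, 17, 10, c), (q, 18, 17, 17, 10, v), (q, 18, 17, 17, 18, p), (q, 18, 17, 17, 22, p)}
Filtering on E != q leaves {}.
Projecting to E, A, G, D, C: {}
Union: {} with {(m, 20, 9, 4, 38), (q, 12, 22, 12, 24), (r, 1, 13, 30, 24), (t, 10, 10, 29, 31), (v, 11, 5, 7, 25), (x, 6, 34, 39, 22)} → {(m, 20, 9, 4, 38), (q, 12, 22, 12, 24), (r, 1, 13, 30, 24), (t, 10, 10, 29, 31), (v, 11, 5, 7, 25), (x, 6, 34, 39, 22)}
Projecting to A, C: {(1, 24), (10, 31), (11, 25), (12, 24), (20, 38), (6, 22)}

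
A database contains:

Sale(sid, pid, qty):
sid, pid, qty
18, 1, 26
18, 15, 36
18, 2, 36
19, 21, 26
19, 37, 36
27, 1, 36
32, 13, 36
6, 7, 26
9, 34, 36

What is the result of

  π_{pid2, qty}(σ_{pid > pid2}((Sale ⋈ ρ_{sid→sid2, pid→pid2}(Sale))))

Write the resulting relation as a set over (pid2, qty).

ρ[sid→sid2, pid→pid2]: schema becomes (sid2, pid2, qty); tuples unchanged.
Natural join on qty: {(18, 1, 26, 18, 1), (18, 1, 26, 19, 21), (18, 1, 26, 6, 7), (18, 15, 36, 18, 15), (18, 15, 36, 18, 2), (18, 15, 36, 19, 37), (18, 15, 36, 27, 1), (18, 15, 36, 32, 13), (18, 15, 36, 9, 34), (18, 2, 36, 18, 15), (18, 2, 36, 18, 2), (18, 2, 36, 19, 37), (18, 2, 36, 27, 1), (18, 2, 36, 32, 13), (18, 2, 36, 9, 34), (19, 21, 26, 18, 1), (19, 21, 26, 19, 21), (19, 21, 26, 6, 7), (19, 37, 36, 18, 15), (19, 37, 36, 18, 2), (19, 37, 36, 19, 37), (19, 37, 36, 27, 1), (19, 37, 36, 32, 13), (19, 37, 36, 9, 34), (27, 1, 36, 18, 15), (27, 1, 36, 18, 2), (27, 1, 36, 19, 37), (27, 1, 36, 27, 1), (27, 1, 36, 32, 13), (27, 1, 36, 9, 34), (32, 13, 36, 18, 15), (32, 13, 36, 18, 2), (32, 13, 36, 19, 37), (32, 13, 36, 27, 1), (32, 13, 36, 32, 13), (32, 13, 36, 9, 34), (6, 7, 26, 18, 1), (6, 7, 26, 19, 21), (6, 7, 26, 6, 7), (9, 34, 36, 18, 15), (9, 34, 36, 18, 2), (9, 34, 36, 19, 37), (9, 34, 36, 27, 1), (9, 34, 36, 32, 13), (9, 34, 36, 9, 34)}
Apply σ_{pid > pid2}; surviving tuples: {(18, 15, 36, 18, 2), (18, 15, 36, 27, 1), (18, 15, 36, 32, 13), (18, 2, 36, 27, 1), (19, 21, 26, 18, 1), (19, 21, 26, 6, 7), (19, 37, 36, 18, 15), (19, 37, 36, 18, 2), (19, 37, 36, 27, 1), (19, 37, 36, 32, 13), (19, 37, 36, 9, 34), (32, 13, 36, 18, 2), (32, 13, 36, 27, 1), (6, 7, 26, 18, 1), (9, 34, 36, 18, 15), (9, 34, 36, 18, 2), (9, 34, 36, 27, 1), (9, 34, 36, 32, 13)}
π[pid2, qty]: project onto (pid2, qty) (11 duplicate(s) eliminated) → {(1, 26), (1, 36), (13, 36), (15, 36), (2, 36), (34, 36), (7, 26)}

{(1, 26), (1, 36), (13, 36), (15, 36), (2, 36), (34, 36), (7, 26)}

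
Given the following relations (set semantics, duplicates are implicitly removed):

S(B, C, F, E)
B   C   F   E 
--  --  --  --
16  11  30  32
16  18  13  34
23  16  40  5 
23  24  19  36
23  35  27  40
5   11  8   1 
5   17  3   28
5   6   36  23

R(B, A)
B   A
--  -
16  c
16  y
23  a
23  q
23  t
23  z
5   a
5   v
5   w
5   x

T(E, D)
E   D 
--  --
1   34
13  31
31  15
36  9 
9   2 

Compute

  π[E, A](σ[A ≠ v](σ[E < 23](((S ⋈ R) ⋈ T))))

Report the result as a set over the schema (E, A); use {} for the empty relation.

S ⋈ R (natural join on B): {(16, 11, 30, 32, c), (16, 11, 30, 32, y), (16, 18, 13, 34, c), (16, 18, 13, 34, y), (23, 16, 40, 5, a), (23, 16, 40, 5, q), (23, 16, 40, 5, t), (23, 16, 40, 5, z), (23, 24, 19, 36, a), (23, 24, 19, 36, q), (23, 24, 19, 36, t), (23, 24, 19, 36, z), (23, 35, 27, 40, a), (23, 35, 27, 40, q), (23, 35, 27, 40, t), (23, 35, 27, 40, z), (5, 11, 8, 1, a), (5, 11, 8, 1, v), (5, 11, 8, 1, w), (5, 11, 8, 1, x), (5, 17, 3, 28, a), (5, 17, 3, 28, v), (5, 17, 3, 28, w), (5, 17, 3, 28, x), (5, 6, 36, 23, a), (5, 6, 36, 23, v), (5, 6, 36, 23, w), (5, 6, 36, 23, x)}
(S ⋈ R) ⋈ T (natural join on E): {(23, 24, 19, 36, a, 9), (23, 24, 19, 36, q, 9), (23, 24, 19, 36, t, 9), (23, 24, 19, 36, z, 9), (5, 11, 8, 1, a, 34), (5, 11, 8, 1, v, 34), (5, 11, 8, 1, w, 34), (5, 11, 8, 1, x, 34)}
Filtering on E < 23 leaves {(5, 11, 8, 1, a, 34), (5, 11, 8, 1, v, 34), (5, 11, 8, 1, w, 34), (5, 11, 8, 1, x, 34)}.
Filtering on A ≠ v leaves {(5, 11, 8, 1, a, 34), (5, 11, 8, 1, w, 34), (5, 11, 8, 1, x, 34)}.
π_{E, A} gives {(1, a), (1, w), (1, x)}.

{(1, a), (1, w), (1, x)}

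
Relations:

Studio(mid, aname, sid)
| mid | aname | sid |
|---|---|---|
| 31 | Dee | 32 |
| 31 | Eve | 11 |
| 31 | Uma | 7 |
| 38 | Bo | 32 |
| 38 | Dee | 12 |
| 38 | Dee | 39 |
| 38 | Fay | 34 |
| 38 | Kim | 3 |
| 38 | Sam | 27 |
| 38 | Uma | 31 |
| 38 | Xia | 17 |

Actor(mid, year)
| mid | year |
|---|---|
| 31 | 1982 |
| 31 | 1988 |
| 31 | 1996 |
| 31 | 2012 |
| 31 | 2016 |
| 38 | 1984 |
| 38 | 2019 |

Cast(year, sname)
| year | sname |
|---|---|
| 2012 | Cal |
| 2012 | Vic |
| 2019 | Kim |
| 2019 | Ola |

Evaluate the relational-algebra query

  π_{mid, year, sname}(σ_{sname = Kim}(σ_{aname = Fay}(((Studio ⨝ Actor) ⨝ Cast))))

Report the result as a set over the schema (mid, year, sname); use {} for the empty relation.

Studio ⋈ Actor (natural join on mid): {(31, Dee, 32, 1982), (31, Dee, 32, 1988), (31, Dee, 32, 1996), (31, Dee, 32, 2012), (31, Dee, 32, 2016), (31, Eve, 11, 1982), (31, Eve, 11, 1988), (31, Eve, 11, 1996), (31, Eve, 11, 2012), (31, Eve, 11, 2016), (31, Uma, 7, 1982), (31, Uma, 7, 1988), (31, Uma, 7, 1996), (31, Uma, 7, 2012), (31, Uma, 7, 2016), (38, Bo, 32, 1984), (38, Bo, 32, 2019), (38, Dee, 12, 1984), (38, Dee, 12, 2019), (38, Dee, 39, 1984), (38, Dee, 39, 2019), (38, Fay, 34, 1984), (38, Fay, 34, 2019), (38, Kim, 3, 1984), (38, Kim, 3, 2019), (38, Sam, 27, 1984), (38, Sam, 27, 2019), (38, Uma, 31, 1984), (38, Uma, 31, 2019), (38, Xia, 17, 1984), (38, Xia, 17, 2019)}
(Studio ⨝ Actor) ⋈ Cast (natural join on year): {(31, Dee, 32, 2012, Cal), (31, Dee, 32, 2012, Vic), (31, Eve, 11, 2012, Cal), (31, Eve, 11, 2012, Vic), (31, Uma, 7, 2012, Cal), (31, Uma, 7, 2012, Vic), (38, Bo, 32, 2019, Kim), (38, Bo, 32, 2019, Ola), (38, Dee, 12, 2019, Kim), (38, Dee, 12, 2019, Ola), (38, Dee, 39, 2019, Kim), (38, Dee, 39, 2019, Ola), (38, Fay, 34, 2019, Kim), (38, Fay, 34, 2019, Ola), (38, Kim, 3, 2019, Kim), (38, Kim, 3, 2019, Ola), (38, Sam, 27, 2019, Kim), (38, Sam, 27, 2019, Ola), (38, Uma, 31, 2019, Kim), (38, Uma, 31, 2019, Ola), (38, Xia, 17, 2019, Kim), (38, Xia, 17, 2019, Ola)}
Selection aname = Fay: {(38, Fay, 34, 2019, Kim), (38, Fay, 34, 2019, Ola)}
Selection sname = Kim: {(38, Fay, 34, 2019, Kim)}
Projecting to mid, year, sname: {(38, 2019, Kim)}

{(38, 2019, Kim)}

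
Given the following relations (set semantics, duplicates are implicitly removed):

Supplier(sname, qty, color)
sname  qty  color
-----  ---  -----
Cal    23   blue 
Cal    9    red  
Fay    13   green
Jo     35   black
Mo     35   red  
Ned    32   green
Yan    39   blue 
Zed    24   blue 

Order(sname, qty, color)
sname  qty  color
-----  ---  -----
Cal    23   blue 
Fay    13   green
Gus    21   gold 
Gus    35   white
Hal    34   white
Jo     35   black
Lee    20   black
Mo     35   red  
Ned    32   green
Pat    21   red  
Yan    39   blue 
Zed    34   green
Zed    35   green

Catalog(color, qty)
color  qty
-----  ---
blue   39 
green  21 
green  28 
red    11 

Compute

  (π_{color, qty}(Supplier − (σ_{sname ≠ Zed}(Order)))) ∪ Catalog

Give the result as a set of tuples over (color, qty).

{(blue, 24), (blue, 39), (green, 21), (green, 28), (red, 11), (red, 9)}

Apply σ_{sname ≠ Zed}; surviving tuples: {(Cal, 23, blue), (Fay, 13, green), (Gus, 21, gold), (Gus, 35, white), (Hal, 34, white), (Jo, 35, black), (Lee, 20, black), (Mo, 35, red), (Ned, 32, green), (Pat, 21, red), (Yan, 39, blue)}
Taking the difference: {(Cal, 9, red), (Zed, 24, blue)}
π_{color, qty} gives {(blue, 24), (red, 9)}.
Taking the union: {(blue, 24), (blue, 39), (green, 21), (green, 28), (red, 11), (red, 9)}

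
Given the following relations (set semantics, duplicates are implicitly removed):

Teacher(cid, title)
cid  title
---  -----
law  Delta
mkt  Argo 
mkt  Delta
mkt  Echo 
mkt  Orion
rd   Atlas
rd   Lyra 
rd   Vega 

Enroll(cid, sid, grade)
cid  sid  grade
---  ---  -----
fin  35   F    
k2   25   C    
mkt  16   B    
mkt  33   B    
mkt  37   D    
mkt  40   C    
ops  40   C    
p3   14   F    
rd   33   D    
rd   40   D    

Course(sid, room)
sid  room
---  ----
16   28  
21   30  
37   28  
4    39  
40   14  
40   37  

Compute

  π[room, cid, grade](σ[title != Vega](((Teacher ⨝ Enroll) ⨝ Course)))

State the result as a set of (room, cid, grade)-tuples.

{(14, mkt, C), (14, rd, D), (28, mkt, B), (28, mkt, D), (37, mkt, C), (37, rd, D)}

Natural join on cid: {(mkt, Argo, 16, B), (mkt, Argo, 33, B), (mkt, Argo, 37, D), (mkt, Argo, 40, C), (mkt, Delta, 16, B), (mkt, Delta, 33, B), (mkt, Delta, 37, D), (mkt, Delta, 40, C), (mkt, Echo, 16, B), (mkt, Echo, 33, B), (mkt, Echo, 37, D), (mkt, Echo, 40, C), (mkt, Orion, 16, B), (mkt, Orion, 33, B), (mkt, Orion, 37, D), (mkt, Orion, 40, C), (rd, Atlas, 33, D), (rd, Atlas, 40, D), (rd, Lyra, 33, D), (rd, Lyra, 40, D), (rd, Vega, 33, D), (rd, Vega, 40, D)}
Natural join on sid: {(mkt, Argo, 16, B, 28), (mkt, Argo, 37, D, 28), (mkt, Argo, 40, C, 14), (mkt, Argo, 40, C, 37), (mkt, Delta, 16, B, 28), (mkt, Delta, 37, D, 28), (mkt, Delta, 40, C, 14), (mkt, Delta, 40, C, 37), (mkt, Echo, 16, B, 28), (mkt, Echo, 37, D, 28), (mkt, Echo, 40, C, 14), (mkt, Echo, 40, C, 37), (mkt, Orion, 16, B, 28), (mkt, Orion, 37, D, 28), (mkt, Orion, 40, C, 14), (mkt, Orion, 40, C, 37), (rd, Atlas, 40, D, 14), (rd, Atlas, 40, D, 37), (rd, Lyra, 40, D, 14), (rd, Lyra, 40, D, 37), (rd, Vega, 40, D, 14), (rd, Vega, 40, D, 37)}
Apply σ_{title != Vega}; surviving tuples: {(mkt, Argo, 16, B, 28), (mkt, Argo, 37, D, 28), (mkt, Argo, 40, C, 14), (mkt, Argo, 40, C, 37), (mkt, Delta, 16, B, 28), (mkt, Delta, 37, D, 28), (mkt, Delta, 40, C, 14), (mkt, Delta, 40, C, 37), (mkt, Echo, 16, B, 28), (mkt, Echo, 37, D, 28), (mkt, Echo, 40, C, 14), (mkt, Echo, 40, C, 37), (mkt, Orion, 16, B, 28), (mkt, Orion, 37, D, 28), (mkt, Orion, 40, C, 14), (mkt, Orion, 40, C, 37), (rd, Atlas, 40, D, 14), (rd, Atlas, 40, D, 37), (rd, Lyra, 40, D, 14), (rd, Lyra, 40, D, 37)}
π[room, cid, grade]: project onto (room, cid, grade) (14 duplicate(s) eliminated) → {(14, mkt, C), (14, rd, D), (28, mkt, B), (28, mkt, D), (37, mkt, C), (37, rd, D)}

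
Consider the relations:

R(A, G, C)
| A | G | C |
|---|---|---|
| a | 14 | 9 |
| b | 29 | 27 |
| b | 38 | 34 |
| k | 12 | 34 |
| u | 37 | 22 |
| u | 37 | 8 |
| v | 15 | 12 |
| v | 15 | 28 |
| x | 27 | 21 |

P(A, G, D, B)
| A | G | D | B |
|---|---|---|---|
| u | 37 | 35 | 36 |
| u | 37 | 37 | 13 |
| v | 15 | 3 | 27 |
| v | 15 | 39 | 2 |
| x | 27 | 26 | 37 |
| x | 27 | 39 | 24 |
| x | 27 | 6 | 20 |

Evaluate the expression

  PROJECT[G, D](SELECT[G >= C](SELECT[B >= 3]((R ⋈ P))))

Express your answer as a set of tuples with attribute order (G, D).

Joining R and P on A, G yields {(u, 37, 22, 35, 36), (u, 37, 22, 37, 13), (u, 37, 8, 35, 36), (u, 37, 8, 37, 13), (v, 15, 12, 3, 27), (v, 15, 12, 39, 2), (v, 15, 28, 3, 27), (v, 15, 28, 39, 2), (x, 27, 21, 26, 37), (x, 27, 21, 39, 24), (x, 27, 21, 6, 20)}.
Filtering on B >= 3 leaves {(u, 37, 22, 35, 36), (u, 37, 22, 37, 13), (u, 37, 8, 35, 36), (u, 37, 8, 37, 13), (v, 15, 12, 3, 27), (v, 15, 28, 3, 27), (x, 27, 21, 26, 37), (x, 27, 21, 39, 24), (x, 27, 21, 6, 20)}.
Filtering on G >= C leaves {(u, 37, 22, 35, 36), (u, 37, 22, 37, 13), (u, 37, 8, 35, 36), (u, 37, 8, 37, 13), (v, 15, 12, 3, 27), (x, 27, 21, 26, 37), (x, 27, 21, 39, 24), (x, 27, 21, 6, 20)}.
Projecting to G, D (2 duplicate(s) eliminated): {(15, 3), (27, 26), (27, 39), (27, 6), (37, 35), (37, 37)}

{(15, 3), (27, 26), (27, 39), (27, 6), (37, 35), (37, 37)}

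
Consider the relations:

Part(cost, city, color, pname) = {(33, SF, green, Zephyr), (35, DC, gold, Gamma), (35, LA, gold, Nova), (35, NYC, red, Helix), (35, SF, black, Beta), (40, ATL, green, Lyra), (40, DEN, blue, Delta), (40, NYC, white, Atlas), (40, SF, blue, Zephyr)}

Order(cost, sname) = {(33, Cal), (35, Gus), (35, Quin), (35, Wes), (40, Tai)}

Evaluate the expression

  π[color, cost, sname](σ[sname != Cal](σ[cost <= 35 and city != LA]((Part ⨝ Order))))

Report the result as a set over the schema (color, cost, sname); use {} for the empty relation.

Part ⋈ Order (natural join on cost): {(33, SF, green, Zephyr, Cal), (35, DC, gold, Gamma, Gus), (35, DC, gold, Gamma, Quin), (35, DC, gold, Gamma, Wes), (35, LA, gold, Nova, Gus), (35, LA, gold, Nova, Quin), (35, LA, gold, Nova, Wes), (35, NYC, red, Helix, Gus), (35, NYC, red, Helix, Quin), (35, NYC, red, Helix, Wes), (35, SF, black, Beta, Gus), (35, SF, black, Beta, Quin), (35, SF, black, Beta, Wes), (40, ATL, green, Lyra, Tai), (40, DEN, blue, Delta, Tai), (40, NYC, white, Atlas, Tai), (40, SF, blue, Zephyr, Tai)}
Apply σ_{cost <= 35 and city != LA}; surviving tuples: {(33, SF, green, Zephyr, Cal), (35, DC, gold, Gamma, Gus), (35, DC, gold, Gamma, Quin), (35, DC, gold, Gamma, Wes), (35, NYC, red, Helix, Gus), (35, NYC, red, Helix, Quin), (35, NYC, red, Helix, Wes), (35, SF, black, Beta, Gus), (35, SF, black, Beta, Quin), (35, SF, black, Beta, Wes)}
Apply σ_{sname != Cal}; surviving tuples: {(35, DC, gold, Gamma, Gus), (35, DC, gold, Gamma, Quin), (35, DC, gold, Gamma, Wes), (35, NYC, red, Helix, Gus), (35, NYC, red, Helix, Quin), (35, NYC, red, Helix, Wes), (35, SF, black, Beta, Gus), (35, SF, black, Beta, Quin), (35, SF, black, Beta, Wes)}
π[color, cost, sname]: project onto (color, cost, sname) → {(black, 35, Gus), (black, 35, Quin), (black, 35, Wes), (gold, 35, Gus), (gold, 35, Quin), (gold, 35, Wes), (red, 35, Gus), (red, 35, Quin), (red, 35, Wes)}

{(black, 35, Gus), (black, 35, Quin), (black, 35, Wes), (gold, 35, Gus), (gold, 35, Quin), (gold, 35, Wes), (red, 35, Gus), (red, 35, Quin), (red, 35, Wes)}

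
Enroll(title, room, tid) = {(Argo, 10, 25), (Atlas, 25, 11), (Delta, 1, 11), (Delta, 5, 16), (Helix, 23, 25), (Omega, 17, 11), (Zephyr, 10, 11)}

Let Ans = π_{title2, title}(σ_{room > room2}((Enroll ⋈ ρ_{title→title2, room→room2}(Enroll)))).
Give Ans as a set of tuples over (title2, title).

ρ[title→title2, room→room2]: schema becomes (title2, room2, tid); tuples unchanged.
Natural join on tid: {(Argo, 10, 25, Argo, 10), (Argo, 10, 25, Helix, 23), (Atlas, 25, 11, Atlas, 25), (Atlas, 25, 11, Delta, 1), (Atlas, 25, 11, Omega, 17), (Atlas, 25, 11, Zephyr, 10), (Delta, 1, 11, Atlas, 25), (Delta, 1, 11, Delta, 1), (Delta, 1, 11, Omega, 17), (Delta, 1, 11, Zephyr, 10), (Delta, 5, 16, Delta, 5), (Helix, 23, 25, Argo, 10), (Helix, 23, 25, Helix, 23), (Omega, 17, 11, Atlas, 25), (Omega, 17, 11, Delta, 1), (Omega, 17, 11, Omega, 17), (Omega, 17, 11, Zephyr, 10), (Zephyr, 10, 11, Atlas, 25), (Zephyr, 10, 11, Delta, 1), (Zephyr, 10, 11, Omega, 17), (Zephyr, 10, 11, Zephyr, 10)}
Apply σ_{room > room2}; surviving tuples: {(Atlas, 25, 11, Delta, 1), (Atlas, 25, 11, Omega, 17), (Atlas, 25, 11, Zephyr, 10), (Helix, 23, 25, Argo, 10), (Omega, 17, 11, Delta, 1), (Omega, 17, 11, Zephyr, 10), (Zephyr, 10, 11, Delta, 1)}
π_{title2, title} gives {(Argo, Helix), (Delta, Atlas), (Delta, Omega), (Delta, Zephyr), (Omega, Atlas), (Zephyr, Atlas), (Zephyr, Omega)}.

{(Argo, Helix), (Delta, Atlas), (Delta, Omega), (Delta, Zephyr), (Omega, Atlas), (Zephyr, Atlas), (Zephyr, Omega)}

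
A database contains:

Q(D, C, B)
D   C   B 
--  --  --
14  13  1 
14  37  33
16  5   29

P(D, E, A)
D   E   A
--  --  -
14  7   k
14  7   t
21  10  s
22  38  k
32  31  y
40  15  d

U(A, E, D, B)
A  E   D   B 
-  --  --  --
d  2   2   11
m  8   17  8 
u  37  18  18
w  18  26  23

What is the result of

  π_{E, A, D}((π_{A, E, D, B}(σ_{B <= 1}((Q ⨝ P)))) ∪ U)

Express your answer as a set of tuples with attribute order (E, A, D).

{(18, w, 26), (2, d, 2), (37, u, 18), (7, k, 14), (7, t, 14), (8, m, 17)}

Q ⋈ P (natural join on D): {(14, 13, 1, 7, k), (14, 13, 1, 7, t), (14, 37, 33, 7, k), (14, 37, 33, 7, t)}
Filtering on B <= 1 leaves {(14, 13, 1, 7, k), (14, 13, 1, 7, t)}.
π_{A, E, D, B} gives {(k, 7, 14, 1), (t, 7, 14, 1)}.
Union: {(k, 7, 14, 1), (t, 7, 14, 1)} with {(d, 2, 2, 11), (m, 8, 17, 8), (u, 37, 18, 18), (w, 18, 26, 23)} → {(d, 2, 2, 11), (k, 7, 14, 1), (m, 8, 17, 8), (t, 7, 14, 1), (u, 37, 18, 18), (w, 18, 26, 23)}
π_{E, A, D} gives {(18, w, 26), (2, d, 2), (37, u, 18), (7, k, 14), (7, t, 14), (8, m, 17)}.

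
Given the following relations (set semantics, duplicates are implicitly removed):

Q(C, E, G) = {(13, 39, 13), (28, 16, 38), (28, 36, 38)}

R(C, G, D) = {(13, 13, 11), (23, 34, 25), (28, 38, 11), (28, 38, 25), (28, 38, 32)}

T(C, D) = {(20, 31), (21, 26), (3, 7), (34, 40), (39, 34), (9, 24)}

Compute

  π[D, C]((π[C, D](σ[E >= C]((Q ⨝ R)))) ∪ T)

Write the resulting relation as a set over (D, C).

{(11, 13), (11, 28), (24, 9), (25, 28), (26, 21), (31, 20), (32, 28), (34, 39), (40, 34), (7, 3)}

Joining Q and R on C, G yields {(13, 39, 13, 11), (28, 16, 38, 11), (28, 16, 38, 25), (28, 16, 38, 32), (28, 36, 38, 11), (28, 36, 38, 25), (28, 36, 38, 32)}.
Filtering on E >= C leaves {(13, 39, 13, 11), (28, 36, 38, 11), (28, 36, 38, 25), (28, 36, 38, 32)}.
Keep only column(s) C, D: {(13, 11), (28, 11), (28, 25), (28, 32)}
Taking the union: {(13, 11), (20, 31), (21, 26), (28, 11), (28, 25), (28, 32), (3, 7), (34, 40), (39, 34), (9, 24)}
Keep only column(s) D, C: {(11, 13), (11, 28), (24, 9), (25, 28), (26, 21), (31, 20), (32, 28), (34, 39), (40, 34), (7, 3)}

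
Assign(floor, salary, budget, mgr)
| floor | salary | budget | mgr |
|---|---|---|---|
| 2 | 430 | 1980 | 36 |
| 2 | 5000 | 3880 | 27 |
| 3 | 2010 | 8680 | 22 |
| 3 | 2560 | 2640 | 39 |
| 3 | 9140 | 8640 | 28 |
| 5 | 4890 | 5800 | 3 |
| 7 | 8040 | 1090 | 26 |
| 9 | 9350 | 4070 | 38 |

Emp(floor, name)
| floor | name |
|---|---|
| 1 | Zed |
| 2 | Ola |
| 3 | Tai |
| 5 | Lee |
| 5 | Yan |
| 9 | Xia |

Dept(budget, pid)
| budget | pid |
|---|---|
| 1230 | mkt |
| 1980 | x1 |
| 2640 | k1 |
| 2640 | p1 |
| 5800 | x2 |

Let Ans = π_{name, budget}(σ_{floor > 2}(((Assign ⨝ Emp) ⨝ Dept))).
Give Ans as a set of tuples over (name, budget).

Assign ⋈ Emp (natural join on floor): {(2, 430, 1980, 36, Ola), (2, 5000, 3880, 27, Ola), (3, 2010, 8680, 22, Tai), (3, 2560, 2640, 39, Tai), (3, 9140, 8640, 28, Tai), (5, 4890, 5800, 3, Lee), (5, 4890, 5800, 3, Yan), (9, 9350, 4070, 38, Xia)}
(Assign ⨝ Emp) ⋈ Dept (natural join on budget): {(2, 430, 1980, 36, Ola, x1), (3, 2560, 2640, 39, Tai, k1), (3, 2560, 2640, 39, Tai, p1), (5, 4890, 5800, 3, Lee, x2), (5, 4890, 5800, 3, Yan, x2)}
Filtering on floor > 2 leaves {(3, 2560, 2640, 39, Tai, k1), (3, 2560, 2640, 39, Tai, p1), (5, 4890, 5800, 3, Lee, x2), (5, 4890, 5800, 3, Yan, x2)}.
Keep only column(s) name, budget (1 duplicate(s) eliminated): {(Lee, 5800), (Tai, 2640), (Yan, 5800)}

{(Lee, 5800), (Tai, 2640), (Yan, 5800)}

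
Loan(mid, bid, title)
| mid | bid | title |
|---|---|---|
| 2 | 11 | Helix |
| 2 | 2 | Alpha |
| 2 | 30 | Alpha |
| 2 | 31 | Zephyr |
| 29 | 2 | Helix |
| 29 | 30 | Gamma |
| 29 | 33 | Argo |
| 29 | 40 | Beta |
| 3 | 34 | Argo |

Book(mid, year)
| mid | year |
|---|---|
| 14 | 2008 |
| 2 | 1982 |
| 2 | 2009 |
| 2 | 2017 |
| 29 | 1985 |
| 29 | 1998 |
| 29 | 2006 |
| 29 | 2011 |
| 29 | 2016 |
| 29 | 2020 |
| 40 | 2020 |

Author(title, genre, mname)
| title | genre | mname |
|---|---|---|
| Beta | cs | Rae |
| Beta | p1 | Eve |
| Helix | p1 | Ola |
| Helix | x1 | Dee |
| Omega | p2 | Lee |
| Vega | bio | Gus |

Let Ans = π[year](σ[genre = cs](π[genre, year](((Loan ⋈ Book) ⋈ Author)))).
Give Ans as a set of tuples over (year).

Loan ⋈ Book (natural join on mid): {(2, 11, Helix, 1982), (2, 11, Helix, 2009), (2, 11, Helix, 2017), (2, 2, Alpha, 1982), (2, 2, Alpha, 2009), (2, 2, Alpha, 2017), (2, 30, Alpha, 1982), (2, 30, Alpha, 2009), (2, 30, Alpha, 2017), (2, 31, Zephyr, 1982), (2, 31, Zephyr, 2009), (2, 31, Zephyr, 2017), (29, 2, Helix, 1985), (29, 2, Helix, 1998), (29, 2, Helix, 2006), (29, 2, Helix, 2011), (29, 2, Helix, 2016), (29, 2, Helix, 2020), (29, 30, Gamma, 1985), (29, 30, Gamma, 1998), (29, 30, Gamma, 2006), (29, 30, Gamma, 2011), (29, 30, Gamma, 2016), (29, 30, Gamma, 2020), (29, 33, Argo, 1985), (29, 33, Argo, 1998), (29, 33, Argo, 2006), (29, 33, Argo, 2011), (29, 33, Argo, 2016), (29, 33, Argo, 2020), (29, 40, Beta, 1985), (29, 40, Beta, 1998), (29, 40, Beta, 2006), (29, 40, Beta, 2011), (29, 40, Beta, 2016), (29, 40, Beta, 2020)}
(Loan ⋈ Book) ⋈ Author (natural join on title): {(2, 11, Helix, 1982, p1, Ola), (2, 11, Helix, 1982, x1, Dee), (2, 11, Helix, 2009, p1, Ola), (2, 11, Helix, 2009, x1, Dee), (2, 11, Helix, 2017, p1, Ola), (2, 11, Helix, 2017, x1, Dee), (29, 2, Helix, 1985, p1, Ola), (29, 2, Helix, 1985, x1, Dee), (29, 2, Helix, 1998, p1, Ola), (29, 2, Helix, 1998, x1, Dee), (29, 2, Helix, 2006, p1, Ola), (29, 2, Helix, 2006, x1, Dee), (29, 2, Helix, 2011, p1, Ola), (29, 2, Helix, 2011, x1, Dee), (29, 2, Helix, 2016, p1, Ola), (29, 2, Helix, 2016, x1, Dee), (29, 2, Helix, 2020, p1, Ola), (29, 2, Helix, 2020, x1, Dee), (29, 40, Beta, 1985, cs, Rae), (29, 40, Beta, 1985, p1, Eve), (29, 40, Beta, 1998, cs, Rae), (29, 40, Beta, 1998, p1, Eve), (29, 40, Beta, 2006, cs, Rae), (29, 40, Beta, 2006, p1, Eve), (29, 40, Beta, 2011, cs, Rae), (29, 40, Beta, 2011, p1, Eve), (29, 40, Beta, 2016, cs, Rae), (29, 40, Beta, 2016, p1, Eve), (29, 40, Beta, 2020, cs, Rae), (29, 40, Beta, 2020, p1, Eve)}
π_{genre, year} gives {(cs, 1985), (cs, 1998), (cs, 2006), (cs, 2011), (cs, 2016), (cs, 2020), (p1, 1982), (p1, 1985), (p1, 1998), (p1, 2006), (p1, 2009), (p1, 2011), (p1, 2016), (p1, 2017), (p1, 2020), (x1, 1982), (x1, 1985), (x1, 1998), (x1, 2006), (x1, 2009), (x1, 2011), (x1, 2016), (x1, 2017), (x1, 2020)} (6 duplicate(s) eliminated).
σ[genre = cs]: keep tuples satisfying genre = cs → {(cs, 1985), (cs, 1998), (cs, 2006), (cs, 2011), (cs, 2016), (cs, 2020)}
π_{year} gives {1985, 1998, 2006, 2011, 2016, 2020}.

{1985, 1998, 2006, 2011, 2016, 2020}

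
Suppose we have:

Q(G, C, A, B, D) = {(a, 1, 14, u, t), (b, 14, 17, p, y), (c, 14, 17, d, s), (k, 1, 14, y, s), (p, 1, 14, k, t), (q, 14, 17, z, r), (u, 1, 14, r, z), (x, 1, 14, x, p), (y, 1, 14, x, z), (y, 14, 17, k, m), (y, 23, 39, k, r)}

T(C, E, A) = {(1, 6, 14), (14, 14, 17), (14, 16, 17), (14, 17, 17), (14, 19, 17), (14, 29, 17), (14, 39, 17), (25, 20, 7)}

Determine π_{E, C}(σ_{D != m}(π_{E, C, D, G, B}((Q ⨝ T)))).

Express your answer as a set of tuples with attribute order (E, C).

Joining Q and T on C, A yields {(a, 1, 14, u, t, 6), (b, 14, 17, p, y, 14), (b, 14, 17, p, y, 16), (b, 14, 17, p, y, 17), (b, 14, 17, p, y, 19), (b, 14, 17, p, y, 29), (b, 14, 17, p, y, 39), (c, 14, 17, d, s, 14), (c, 14, 17, d, s, 16), (c, 14, 17, d, s, 17), (c, 14, 17, d, s, 19), (c, 14, 17, d, s, 29), (c, 14, 17, d, s, 39), (k, 1, 14, y, s, 6), (p, 1, 14, k, t, 6), (q, 14, 17, z, r, 14), (q, 14, 17, z, r, 16), (q, 14, 17, z, r, 17), (q, 14, 17, z, r, 19), (q, 14, 17, z, r, 29), (q, 14, 17, z, r, 39), (u, 1, 14, r, z, 6), (x, 1, 14, x, p, 6), (y, 1, 14, x, z, 6), (y, 14, 17, k, m, 14), (y, 14, 17, k, m, 16), (y, 14, 17, k, m, 17), (y, 14, 17, k, m, 19), (y, 14, 17, k, m, 29), (y, 14, 17, k, m, 39)}.
π_{E, C, D, G, B} gives {(14, 14, m, y, k), (14, 14, r, q, z), (14, 14, s, c, d), (14, 14, y, b, p), (16, 14, m, y, k), (16, 14, r, q, z), (16, 14, s, c, d), (16, 14, y, b, p), (17, 14, m, y, k), (17, 14, r, q, z), (17, 14, s, c, d), (17, 14, y, b, p), (19, 14, m, y, k), (19, 14, r, q, z), (19, 14, s, c, d), (19, 14, y, b, p), (29, 14, m, y, k), (29, 14, r, q, z), (29, 14, s, c, d), (29, 14, y, b, p), (39, 14, m, y, k), (39, 14, r, q, z), (39, 14, s, c, d), (39, 14, y, b, p), (6, 1, p, x, x), (6, 1, s, k, y), (6, 1, t, a, u), (6, 1, t, p, k), (6, 1, z, u, r), (6, 1, z, y, x)}.
Filtering on D != m leaves {(14, 14, r, q, z), (14, 14, s, c, d), (14, 14, y, b, p), (16, 14, r, q, z), (16, 14, s, c, d), (16, 14, y, b, p), (17, 14, r, q, z), (17, 14, s, c, d), (17, 14, y, b, p), (19, 14, r, q, z), (19, 14, s, c, d), (19, 14, y, b, p), (29, 14, r, q, z), (29, 14, s, c, d), (29, 14, y, b, p), (39, 14, r, q, z), (39, 14, s, c, d), (39, 14, y, b, p), (6, 1, p, x, x), (6, 1, s, k, y), (6, 1, t, a, u), (6, 1, t, p, k), (6, 1, z, u, r), (6, 1, z, y, x)}.
π_{E, C} gives {(14, 14), (16, 14), (17, 14), (19, 14), (29, 14), (39, 14), (6, 1)} (17 duplicate(s) eliminated).

{(14, 14), (16, 14), (17, 14), (19, 14), (29, 14), (39, 14), (6, 1)}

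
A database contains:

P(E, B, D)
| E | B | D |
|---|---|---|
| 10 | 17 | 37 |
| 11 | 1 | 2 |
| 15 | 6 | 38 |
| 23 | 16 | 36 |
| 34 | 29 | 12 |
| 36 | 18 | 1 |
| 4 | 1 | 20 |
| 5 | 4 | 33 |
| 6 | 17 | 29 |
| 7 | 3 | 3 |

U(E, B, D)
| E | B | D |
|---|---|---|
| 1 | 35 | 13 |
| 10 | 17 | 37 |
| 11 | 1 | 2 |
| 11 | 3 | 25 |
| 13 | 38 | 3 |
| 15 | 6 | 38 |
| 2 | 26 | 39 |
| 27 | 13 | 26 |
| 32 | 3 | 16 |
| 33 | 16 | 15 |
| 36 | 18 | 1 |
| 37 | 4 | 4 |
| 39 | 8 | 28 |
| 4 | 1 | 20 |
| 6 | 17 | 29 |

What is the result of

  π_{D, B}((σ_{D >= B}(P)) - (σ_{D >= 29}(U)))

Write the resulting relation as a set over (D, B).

σ[D >= B]: keep tuples satisfying D >= B → {(10, 17, 37), (11, 1, 2), (15, 6, 38), (23, 16, 36), (4, 1, 20), (5, 4, 33), (6, 17, 29), (7, 3, 3)}
σ[D >= 29]: keep tuples satisfying D >= 29 → {(10, 17, 37), (15, 6, 38), (2, 26, 39), (6, 17, 29)}
Difference: {(10, 17, 37), (11, 1, 2), (15, 6, 38), (23, 16, 36), (4, 1, 20), (5, 4, 33), (6, 17, 29), (7, 3, 3)} with {(10, 17, 37), (15, 6, 38), (2, 26, 39), (6, 17, 29)} → {(11, 1, 2), (23, 16, 36), (4, 1, 20), (5, 4, 33), (7, 3, 3)}
Projecting to D, B: {(2, 1), (20, 1), (3, 3), (33, 4), (36, 16)}

{(2, 1), (20, 1), (3, 3), (33, 4), (36, 16)}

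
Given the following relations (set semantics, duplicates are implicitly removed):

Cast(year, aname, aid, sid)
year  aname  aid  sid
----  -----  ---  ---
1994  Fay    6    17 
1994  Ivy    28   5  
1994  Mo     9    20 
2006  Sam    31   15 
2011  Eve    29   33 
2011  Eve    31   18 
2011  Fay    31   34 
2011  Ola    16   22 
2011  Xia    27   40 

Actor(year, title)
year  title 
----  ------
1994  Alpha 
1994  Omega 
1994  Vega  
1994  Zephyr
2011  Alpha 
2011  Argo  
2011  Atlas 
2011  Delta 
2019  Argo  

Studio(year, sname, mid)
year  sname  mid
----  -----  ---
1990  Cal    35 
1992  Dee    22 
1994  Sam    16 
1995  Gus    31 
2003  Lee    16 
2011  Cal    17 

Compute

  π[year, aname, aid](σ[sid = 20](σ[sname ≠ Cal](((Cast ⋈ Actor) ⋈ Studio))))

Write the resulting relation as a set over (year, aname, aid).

{(1994, Mo, 9)}

Joining Cast and Actor on year yields {(1994, Fay, 6, 17, Alpha), (1994, Fay, 6, 17, Omega), (1994, Fay, 6, 17, Vega), (1994, Fay, 6, 17, Zephyr), (1994, Ivy, 28, 5, Alpha), (1994, Ivy, 28, 5, Omega), (1994, Ivy, 28, 5, Vega), (1994, Ivy, 28, 5, Zephyr), (1994, Mo, 9, 20, Alpha), (1994, Mo, 9, 20, Omega), (1994, Mo, 9, 20, Vega), (1994, Mo, 9, 20, Zephyr), (2011, Eve, 29, 33, Alpha), (2011, Eve, 29, 33, Argo), (2011, Eve, 29, 33, Atlas), (2011, Eve, 29, 33, Delta), (2011, Eve, 31, 18, Alpha), (2011, Eve, 31, 18, Argo), (2011, Eve, 31, 18, Atlas), (2011, Eve, 31, 18, Delta), (2011, Fay, 31, 34, Alpha), (2011, Fay, 31, 34, Argo), (2011, Fay, 31, 34, Atlas), (2011, Fay, 31, 34, Delta), (2011, Ola, 16, 22, Alpha), (2011, Ola, 16, 22, Argo), (2011, Ola, 16, 22, Atlas), (2011, Ola, 16, 22, Delta), (2011, Xia, 27, 40, Alpha), (2011, Xia, 27, 40, Argo), (2011, Xia, 27, 40, Atlas), (2011, Xia, 27, 40, Delta)}.
Joining (Cast ⋈ Actor) and Studio on year yields {(1994, Fay, 6, 17, Alpha, Sam, 16), (1994, Fay, 6, 17, Omega, Sam, 16), (1994, Fay, 6, 17, Vega, Sam, 16), (1994, Fay, 6, 17, Zephyr, Sam, 16), (1994, Ivy, 28, 5, Alpha, Sam, 16), (1994, Ivy, 28, 5, Omega, Sam, 16), (1994, Ivy, 28, 5, Vega, Sam, 16), (1994, Ivy, 28, 5, Zephyr, Sam, 16), (1994, Mo, 9, 20, Alpha, Sam, 16), (1994, Mo, 9, 20, Omega, Sam, 16), (1994, Mo, 9, 20, Vega, Sam, 16), (1994, Mo, 9, 20, Zephyr, Sam, 16), (2011, Eve, 29, 33, Alpha, Cal, 17), (2011, Eve, 29, 33, Argo, Cal, 17), (2011, Eve, 29, 33, Atlas, Cal, 17), (2011, Eve, 29, 33, Delta, Cal, 17), (2011, Eve, 31, 18, Alpha, Cal, 17), (2011, Eve, 31, 18, Argo, Cal, 17), (2011, Eve, 31, 18, Atlas, Cal, 17), (2011, Eve, 31, 18, Delta, Cal, 17), (2011, Fay, 31, 34, Alpha, Cal, 17), (2011, Fay, 31, 34, Argo, Cal, 17), (2011, Fay, 31, 34, Atlas, Cal, 17), (2011, Fay, 31, 34, Delta, Cal, 17), (2011, Ola, 16, 22, Alpha, Cal, 17), (2011, Ola, 16, 22, Argo, Cal, 17), (2011, Ola, 16, 22, Atlas, Cal, 17), (2011, Ola, 16, 22, Delta, Cal, 17), (2011, Xia, 27, 40, Alpha, Cal, 17), (2011, Xia, 27, 40, Argo, Cal, 17), (2011, Xia, 27, 40, Atlas, Cal, 17), (2011, Xia, 27, 40, Delta, Cal, 17)}.
Filtering on sname ≠ Cal leaves {(1994, Fay, 6, 17, Alpha, Sam, 16), (1994, Fay, 6, 17, Omega, Sam, 16), (1994, Fay, 6, 17, Vega, Sam, 16), (1994, Fay, 6, 17, Zephyr, Sam, 16), (1994, Ivy, 28, 5, Alpha, Sam, 16), (1994, Ivy, 28, 5, Omega, Sam, 16), (1994, Ivy, 28, 5, Vega, Sam, 16), (1994, Ivy, 28, 5, Zephyr, Sam, 16), (1994, Mo, 9, 20, Alpha, Sam, 16), (1994, Mo, 9, 20, Omega, Sam, 16), (1994, Mo, 9, 20, Vega, Sam, 16), (1994, Mo, 9, 20, Zephyr, Sam, 16)}.
Filtering on sid = 20 leaves {(1994, Mo, 9, 20, Alpha, Sam, 16), (1994, Mo, 9, 20, Omega, Sam, 16), (1994, Mo, 9, 20, Vega, Sam, 16), (1994, Mo, 9, 20, Zephyr, Sam, 16)}.
Projecting to year, aname, aid (3 duplicate(s) eliminated): {(1994, Mo, 9)}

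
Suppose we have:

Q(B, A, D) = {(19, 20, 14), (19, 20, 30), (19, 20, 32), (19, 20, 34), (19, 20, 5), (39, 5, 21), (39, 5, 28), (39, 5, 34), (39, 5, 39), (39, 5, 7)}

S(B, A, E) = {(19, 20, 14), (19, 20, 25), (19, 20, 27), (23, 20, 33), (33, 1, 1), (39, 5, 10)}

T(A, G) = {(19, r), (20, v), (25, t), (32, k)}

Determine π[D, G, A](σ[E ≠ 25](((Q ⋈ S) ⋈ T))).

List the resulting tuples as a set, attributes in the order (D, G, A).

{(14, v, 20), (30, v, 20), (32, v, 20), (34, v, 20), (5, v, 20)}

Natural join on B, A: {(19, 20, 14, 14), (19, 20, 14, 25), (19, 20, 14, 27), (19, 20, 30, 14), (19, 20, 30, 25), (19, 20, 30, 27), (19, 20, 32, 14), (19, 20, 32, 25), (19, 20, 32, 27), (19, 20, 34, 14), (19, 20, 34, 25), (19, 20, 34, 27), (19, 20, 5, 14), (19, 20, 5, 25), (19, 20, 5, 27), (39, 5, 21, 10), (39, 5, 28, 10), (39, 5, 34, 10), (39, 5, 39, 10), (39, 5, 7, 10)}
Natural join on A: {(19, 20, 14, 14, v), (19, 20, 14, 25, v), (19, 20, 14, 27, v), (19, 20, 30, 14, v), (19, 20, 30, 25, v), (19, 20, 30, 27, v), (19, 20, 32, 14, v), (19, 20, 32, 25, v), (19, 20, 32, 27, v), (19, 20, 34, 14, v), (19, 20, 34, 25, v), (19, 20, 34, 27, v), (19, 20, 5, 14, v), (19, 20, 5, 25, v), (19, 20, 5, 27, v)}
σ[E ≠ 25]: keep tuples satisfying E ≠ 25 → {(19, 20, 14, 14, v), (19, 20, 14, 27, v), (19, 20, 30, 14, v), (19, 20, 30, 27, v), (19, 20, 32, 14, v), (19, 20, 32, 27, v), (19, 20, 34, 14, v), (19, 20, 34, 27, v), (19, 20, 5, 14, v), (19, 20, 5, 27, v)}
Keep only column(s) D, G, A (5 duplicate(s) eliminated): {(14, v, 20), (30, v, 20), (32, v, 20), (34, v, 20), (5, v, 20)}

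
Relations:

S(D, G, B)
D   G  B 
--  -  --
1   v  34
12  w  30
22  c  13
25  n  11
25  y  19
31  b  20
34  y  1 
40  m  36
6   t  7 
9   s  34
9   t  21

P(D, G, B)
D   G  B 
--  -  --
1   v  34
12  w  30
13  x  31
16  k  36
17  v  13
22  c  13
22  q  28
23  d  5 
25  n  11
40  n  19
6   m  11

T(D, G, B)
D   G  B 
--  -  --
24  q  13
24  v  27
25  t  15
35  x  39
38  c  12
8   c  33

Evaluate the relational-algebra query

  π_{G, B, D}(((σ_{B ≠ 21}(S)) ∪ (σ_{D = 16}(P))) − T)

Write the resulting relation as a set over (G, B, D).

σ[B ≠ 21]: keep tuples satisfying B ≠ 21 → {(1, v, 34), (12, w, 30), (22, c, 13), (25, n, 11), (25, y, 19), (31, b, 20), (34, y, 1), (40, m, 36), (6, t, 7), (9, s, 34)}
σ[D = 16]: keep tuples satisfying D = 16 → {(16, k, 36)}
Taking the union: {(1, v, 34), (12, w, 30), (16, k, 36), (22, c, 13), (25, n, 11), (25, y, 19), (31, b, 20), (34, y, 1), (40, m, 36), (6, t, 7), (9, s, 34)}
Taking the difference: {(1, v, 34), (12, w, 30), (16, k, 36), (22, c, 13), (25, n, 11), (25, y, 19), (31, b, 20), (34, y, 1), (40, m, 36), (6, t, 7), (9, s, 34)}
Keep only column(s) G, B, D: {(b, 20, 31), (c, 13, 22), (k, 36, 16), (m, 36, 40), (n, 11, 25), (s, 34, 9), (t, 7, 6), (v, 34, 1), (w, 30, 12), (y, 1, 34), (y, 19, 25)}

{(b, 20, 31), (c, 13, 22), (k, 36, 16), (m, 36, 40), (n, 11, 25), (s, 34, 9), (t, 7, 6), (v, 34, 1), (w, 30, 12), (y, 1, 34), (y, 19, 25)}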